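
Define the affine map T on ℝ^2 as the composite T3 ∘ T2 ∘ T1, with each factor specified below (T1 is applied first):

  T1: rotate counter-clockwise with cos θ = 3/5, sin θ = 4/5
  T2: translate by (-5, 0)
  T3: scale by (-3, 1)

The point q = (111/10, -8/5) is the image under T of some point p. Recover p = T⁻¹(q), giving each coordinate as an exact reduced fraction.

T1 = [3/5 -4/5 0; 4/5 3/5 0; 0 0 1]
T2·T1 = [3/5 -4/5 -5; 4/5 3/5 0; 0 0 1]
T3·…·T1 = [-9/5 12/5 15; 4/5 3/5 0; 0 0 1]
det M = -3; M⁻¹ = [-1/5 4/5 3; 4/15 3/5 -4; 0 0 1]
M⁻¹ · (111/10, -8/5)ᵀ = (-1/2, -2)ᵀ

p = (-1/2, -2)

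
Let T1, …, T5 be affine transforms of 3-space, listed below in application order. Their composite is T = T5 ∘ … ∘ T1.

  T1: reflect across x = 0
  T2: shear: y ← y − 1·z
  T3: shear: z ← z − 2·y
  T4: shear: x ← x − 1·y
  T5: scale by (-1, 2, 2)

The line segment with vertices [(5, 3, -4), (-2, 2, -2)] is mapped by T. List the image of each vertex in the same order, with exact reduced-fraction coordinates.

T1 reflect across x = 0: (5, 3, -4) → (-5, 3, -4); (-2, 2, -2) → (2, 2, -2)
T2 shear: y ← y − 1·z: (-5, 3, -4) → (-5, 7, -4); (2, 2, -2) → (2, 4, -2)
T3 shear: z ← z − 2·y: (-5, 7, -4) → (-5, 7, -18); (2, 4, -2) → (2, 4, -10)
T4 shear: x ← x − 1·y: (-5, 7, -18) → (-12, 7, -18); (2, 4, -10) → (-2, 4, -10)
T5 scale by (-1, 2, 2): (-12, 7, -18) → (12, 14, -36); (-2, 4, -10) → (2, 8, -20)

image vertices: (12, 14, -36), (2, 8, -20)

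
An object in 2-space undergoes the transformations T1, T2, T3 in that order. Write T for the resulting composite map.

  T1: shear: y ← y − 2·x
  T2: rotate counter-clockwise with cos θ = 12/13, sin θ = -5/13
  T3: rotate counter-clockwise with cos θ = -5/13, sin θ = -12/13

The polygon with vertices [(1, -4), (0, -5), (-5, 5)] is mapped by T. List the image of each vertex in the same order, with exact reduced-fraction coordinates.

image vertices: (-834/169, 601/169), (-595/169, 600/169), (2385/169, -1205/169)

T1 shear: y ← y − 2·x: (1, -4) → (1, -6); (0, -5) → (0, -5); (-5, 5) → (-5, 15)
T2 rotate counter-clockwise with cos θ = 12/13, sin θ = -5/13: (1, -6) → (-18/13, -77/13); (0, -5) → (-25/13, -60/13); (-5, 15) → (15/13, 205/13)
T3 rotate counter-clockwise with cos θ = -5/13, sin θ = -12/13: (-18/13, -77/13) → (-834/169, 601/169); (-25/13, -60/13) → (-595/169, 600/169); (15/13, 205/13) → (2385/169, -1205/169)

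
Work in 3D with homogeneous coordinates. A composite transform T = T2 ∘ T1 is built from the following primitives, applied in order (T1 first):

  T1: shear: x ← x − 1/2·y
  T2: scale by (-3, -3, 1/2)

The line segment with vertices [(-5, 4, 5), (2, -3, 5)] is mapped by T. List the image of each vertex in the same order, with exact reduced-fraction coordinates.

image vertices: (21, -12, 5/2), (-21/2, 9, 5/2)

T1 shear: x ← x − 1/2·y: (-5, 4, 5) → (-7, 4, 5); (2, -3, 5) → (7/2, -3, 5)
T2 scale by (-3, -3, 1/2): (-7, 4, 5) → (21, -12, 5/2); (7/2, -3, 5) → (-21/2, 9, 5/2)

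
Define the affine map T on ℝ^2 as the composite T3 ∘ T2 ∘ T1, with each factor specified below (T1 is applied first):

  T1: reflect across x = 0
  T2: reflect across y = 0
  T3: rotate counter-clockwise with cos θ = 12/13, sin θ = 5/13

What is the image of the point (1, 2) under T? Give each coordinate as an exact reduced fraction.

T1 reflect across x = 0: (1, 2) → (-1, 2)
T2 reflect across y = 0: (-1, 2) → (-1, -2)
T3 rotate counter-clockwise with cos θ = 12/13, sin θ = 5/13: (-1, -2) → (-2/13, -29/13)

T(p) = (-2/13, -29/13)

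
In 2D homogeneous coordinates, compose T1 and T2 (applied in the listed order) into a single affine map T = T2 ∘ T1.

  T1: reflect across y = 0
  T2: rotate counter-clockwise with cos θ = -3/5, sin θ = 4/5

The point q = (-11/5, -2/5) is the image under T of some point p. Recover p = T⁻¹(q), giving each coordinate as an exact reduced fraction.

p = (1, -2)

T1 = [1 0 0; 0 -1 0; 0 0 1]
T2·T1 = [-3/5 4/5 0; 4/5 3/5 0; 0 0 1]
det M = -1; M⁻¹ = [-3/5 4/5 0; 4/5 3/5 0; 0 0 1]
M⁻¹ · (-11/5, -2/5)ᵀ = (1, -2)ᵀ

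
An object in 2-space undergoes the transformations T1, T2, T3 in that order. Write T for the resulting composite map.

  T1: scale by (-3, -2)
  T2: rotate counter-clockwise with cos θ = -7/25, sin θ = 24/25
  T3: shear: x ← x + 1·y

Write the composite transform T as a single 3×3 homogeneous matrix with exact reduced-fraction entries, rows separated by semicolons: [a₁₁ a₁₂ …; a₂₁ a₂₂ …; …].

T = [-51/25 62/25 0; -72/25 14/25 0; 0 0 1]

T1 = [-3 0 0; 0 -2 0; 0 0 1]
T2·T1 = [21/25 48/25 0; -72/25 14/25 0; 0 0 1]
T3·…·T1 = [-51/25 62/25 0; -72/25 14/25 0; 0 0 1]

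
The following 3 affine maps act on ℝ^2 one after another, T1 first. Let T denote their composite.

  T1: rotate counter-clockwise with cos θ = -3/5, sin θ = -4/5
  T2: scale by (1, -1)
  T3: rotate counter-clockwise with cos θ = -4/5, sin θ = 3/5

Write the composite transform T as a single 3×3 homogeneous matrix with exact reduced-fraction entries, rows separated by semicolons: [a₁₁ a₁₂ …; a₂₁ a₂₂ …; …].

T = [0 -1 0; -1 0 0; 0 0 1]

T1 = [-3/5 4/5 0; -4/5 -3/5 0; 0 0 1]
T2·T1 = [-3/5 4/5 0; 4/5 3/5 0; 0 0 1]
T3·…·T1 = [0 -1 0; -1 0 0; 0 0 1]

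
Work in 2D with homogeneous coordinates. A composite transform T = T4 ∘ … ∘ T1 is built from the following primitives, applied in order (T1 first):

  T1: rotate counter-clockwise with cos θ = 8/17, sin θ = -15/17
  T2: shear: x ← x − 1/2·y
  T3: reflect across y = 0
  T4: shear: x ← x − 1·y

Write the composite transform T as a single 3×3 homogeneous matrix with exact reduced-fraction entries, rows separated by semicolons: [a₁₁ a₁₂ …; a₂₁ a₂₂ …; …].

T1 = [8/17 15/17 0; -15/17 8/17 0; 0 0 1]
T2·T1 = [31/34 11/17 0; -15/17 8/17 0; 0 0 1]
T3·…·T1 = [31/34 11/17 0; 15/17 -8/17 0; 0 0 1]
T4·…·T1 = [1/34 19/17 0; 15/17 -8/17 0; 0 0 1]

T = [1/34 19/17 0; 15/17 -8/17 0; 0 0 1]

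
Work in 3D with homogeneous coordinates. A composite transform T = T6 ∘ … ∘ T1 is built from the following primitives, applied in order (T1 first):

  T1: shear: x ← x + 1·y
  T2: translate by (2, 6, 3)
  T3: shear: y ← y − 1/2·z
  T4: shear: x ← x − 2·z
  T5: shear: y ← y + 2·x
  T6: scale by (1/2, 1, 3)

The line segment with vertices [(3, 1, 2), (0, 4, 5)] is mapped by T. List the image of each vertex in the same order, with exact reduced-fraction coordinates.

T1 shear: x ← x + 1·y: (3, 1, 2) → (4, 1, 2); (0, 4, 5) → (4, 4, 5)
T2 translate by (2, 6, 3): (4, 1, 2) → (6, 7, 5); (4, 4, 5) → (6, 10, 8)
T3 shear: y ← y − 1/2·z: (6, 7, 5) → (6, 9/2, 5); (6, 10, 8) → (6, 6, 8)
T4 shear: x ← x − 2·z: (6, 9/2, 5) → (-4, 9/2, 5); (6, 6, 8) → (-10, 6, 8)
T5 shear: y ← y + 2·x: (-4, 9/2, 5) → (-4, -7/2, 5); (-10, 6, 8) → (-10, -14, 8)
T6 scale by (1/2, 1, 3): (-4, -7/2, 5) → (-2, -7/2, 15); (-10, -14, 8) → (-5, -14, 24)

image vertices: (-2, -7/2, 15), (-5, -14, 24)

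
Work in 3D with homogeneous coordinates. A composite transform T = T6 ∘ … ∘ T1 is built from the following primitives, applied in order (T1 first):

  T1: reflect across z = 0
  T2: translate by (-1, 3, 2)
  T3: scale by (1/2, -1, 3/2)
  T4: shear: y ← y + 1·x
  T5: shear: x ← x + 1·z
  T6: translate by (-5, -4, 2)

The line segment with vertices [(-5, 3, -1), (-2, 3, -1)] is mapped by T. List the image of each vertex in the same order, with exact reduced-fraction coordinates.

T1 reflect across z = 0: (-5, 3, -1) → (-5, 3, 1); (-2, 3, -1) → (-2, 3, 1)
T2 translate by (-1, 3, 2): (-5, 3, 1) → (-6, 6, 3); (-2, 3, 1) → (-3, 6, 3)
T3 scale by (1/2, -1, 3/2): (-6, 6, 3) → (-3, -6, 9/2); (-3, 6, 3) → (-3/2, -6, 9/2)
T4 shear: y ← y + 1·x: (-3, -6, 9/2) → (-3, -9, 9/2); (-3/2, -6, 9/2) → (-3/2, -15/2, 9/2)
T5 shear: x ← x + 1·z: (-3, -9, 9/2) → (3/2, -9, 9/2); (-3/2, -15/2, 9/2) → (3, -15/2, 9/2)
T6 translate by (-5, -4, 2): (3/2, -9, 9/2) → (-7/2, -13, 13/2); (3, -15/2, 9/2) → (-2, -23/2, 13/2)

image vertices: (-7/2, -13, 13/2), (-2, -23/2, 13/2)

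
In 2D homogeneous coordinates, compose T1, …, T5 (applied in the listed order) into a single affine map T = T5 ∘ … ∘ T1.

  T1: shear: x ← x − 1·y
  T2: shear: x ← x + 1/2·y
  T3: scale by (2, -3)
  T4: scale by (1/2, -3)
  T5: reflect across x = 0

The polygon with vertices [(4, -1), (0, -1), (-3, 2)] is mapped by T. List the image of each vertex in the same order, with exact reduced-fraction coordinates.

image vertices: (-9/2, -9), (-1/2, -9), (4, 18)

T1 shear: x ← x − 1·y: (4, -1) → (5, -1); (0, -1) → (1, -1); (-3, 2) → (-5, 2)
T2 shear: x ← x + 1/2·y: (5, -1) → (9/2, -1); (1, -1) → (1/2, -1); (-5, 2) → (-4, 2)
T3 scale by (2, -3): (9/2, -1) → (9, 3); (1/2, -1) → (1, 3); (-4, 2) → (-8, -6)
T4 scale by (1/2, -3): (9, 3) → (9/2, -9); (1, 3) → (1/2, -9); (-8, -6) → (-4, 18)
T5 reflect across x = 0: (9/2, -9) → (-9/2, -9); (1/2, -9) → (-1/2, -9); (-4, 18) → (4, 18)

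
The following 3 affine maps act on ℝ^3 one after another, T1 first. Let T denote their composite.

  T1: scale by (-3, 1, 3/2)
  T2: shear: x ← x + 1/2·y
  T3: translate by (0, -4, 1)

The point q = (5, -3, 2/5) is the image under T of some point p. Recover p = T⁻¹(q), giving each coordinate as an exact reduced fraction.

T1 = [-3 0 0 0; 0 1 0 0; 0 0 3/2 0; 0 0 0 1]
T2·T1 = [-3 1/2 0 0; 0 1 0 0; 0 0 3/2 0; 0 0 0 1]
T3·…·T1 = [-3 1/2 0 0; 0 1 0 -4; 0 0 3/2 1; 0 0 0 1]
det M = -9/2; M⁻¹ = [-1/3 1/6 0 2/3; 0 1 0 4; 0 0 2/3 -2/3; 0 0 0 1]
M⁻¹ · (5, -3, 2/5)ᵀ = (-3/2, 1, -2/5)ᵀ

p = (-3/2, 1, -2/5)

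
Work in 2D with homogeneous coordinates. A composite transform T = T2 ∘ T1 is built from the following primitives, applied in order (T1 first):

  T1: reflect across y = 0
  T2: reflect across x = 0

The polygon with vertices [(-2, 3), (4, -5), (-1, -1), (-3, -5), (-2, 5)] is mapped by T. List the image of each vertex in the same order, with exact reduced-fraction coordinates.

T1 reflect across y = 0: (-2, 3) → (-2, -3); (4, -5) → (4, 5); (-1, -1) → (-1, 1); (-3, -5) → (-3, 5); (-2, 5) → (-2, -5)
T2 reflect across x = 0: (-2, -3) → (2, -3); (4, 5) → (-4, 5); (-1, 1) → (1, 1); (-3, 5) → (3, 5); (-2, -5) → (2, -5)

image vertices: (2, -3), (-4, 5), (1, 1), (3, 5), (2, -5)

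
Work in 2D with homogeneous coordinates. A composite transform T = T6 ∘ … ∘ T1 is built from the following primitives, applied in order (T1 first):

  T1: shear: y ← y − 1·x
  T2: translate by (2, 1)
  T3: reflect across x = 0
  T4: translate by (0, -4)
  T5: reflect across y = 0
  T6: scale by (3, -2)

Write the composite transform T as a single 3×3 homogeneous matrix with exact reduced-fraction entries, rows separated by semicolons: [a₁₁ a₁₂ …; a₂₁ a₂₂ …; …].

T1 = [1 0 0; -1 1 0; 0 0 1]
T2·T1 = [1 0 2; -1 1 1; 0 0 1]
T3·…·T1 = [-1 0 -2; -1 1 1; 0 0 1]
T4·…·T1 = [-1 0 -2; -1 1 -3; 0 0 1]
T5·…·T1 = [-1 0 -2; 1 -1 3; 0 0 1]
T6·…·T1 = [-3 0 -6; -2 2 -6; 0 0 1]

T = [-3 0 -6; -2 2 -6; 0 0 1]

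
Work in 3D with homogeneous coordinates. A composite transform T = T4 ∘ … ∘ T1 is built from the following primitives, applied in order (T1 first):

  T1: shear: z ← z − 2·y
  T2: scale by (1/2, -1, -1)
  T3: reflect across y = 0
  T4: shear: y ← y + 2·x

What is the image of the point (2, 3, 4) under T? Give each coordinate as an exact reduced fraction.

T(p) = (1, 5, 2)

T1 shear: z ← z − 2·y: (2, 3, 4) → (2, 3, -2)
T2 scale by (1/2, -1, -1): (2, 3, -2) → (1, -3, 2)
T3 reflect across y = 0: (1, -3, 2) → (1, 3, 2)
T4 shear: y ← y + 2·x: (1, 3, 2) → (1, 5, 2)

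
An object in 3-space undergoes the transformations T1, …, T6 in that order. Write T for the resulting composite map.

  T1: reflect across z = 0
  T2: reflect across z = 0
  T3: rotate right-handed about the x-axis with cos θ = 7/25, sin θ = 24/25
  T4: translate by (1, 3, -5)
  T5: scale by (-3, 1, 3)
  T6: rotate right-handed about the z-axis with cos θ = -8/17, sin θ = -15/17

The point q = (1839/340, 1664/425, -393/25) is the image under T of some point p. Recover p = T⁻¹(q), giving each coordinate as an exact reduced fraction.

p = (1, -1/4, 0)

T1 = [1 0 0 0; 0 1 0 0; 0 0 -1 0; 0 0 0 1]
T2·T1 = [1 0 0 0; 0 1 0 0; 0 0 1 0; 0 0 0 1]
T3·…·T1 = [1 0 0 0; 0 7/25 -24/25 0; 0 24/25 7/25 0; 0 0 0 1]
T4·…·T1 = [1 0 0 1; 0 7/25 -24/25 3; 0 24/25 7/25 -5; 0 0 0 1]
T5·…·T1 = [-3 0 0 -3; 0 7/25 -24/25 3; 0 72/25 21/25 -15; 0 0 0 1]
T6·…·T1 = [24/17 21/85 -72/85 69/17; 45/17 -56/425 192/425 21/17; 0 72/25 21/25 -15; 0 0 0 1]
det M = -9; M⁻¹ = [8/51 5/17 0 -1; 21/85 -56/425 8/25 99/25; -72/85 192/425 7/75 107/25; 0 0 0 1]
M⁻¹ · (1839/340, 1664/425, -393/25)ᵀ = (1, -1/4, 0)ᵀ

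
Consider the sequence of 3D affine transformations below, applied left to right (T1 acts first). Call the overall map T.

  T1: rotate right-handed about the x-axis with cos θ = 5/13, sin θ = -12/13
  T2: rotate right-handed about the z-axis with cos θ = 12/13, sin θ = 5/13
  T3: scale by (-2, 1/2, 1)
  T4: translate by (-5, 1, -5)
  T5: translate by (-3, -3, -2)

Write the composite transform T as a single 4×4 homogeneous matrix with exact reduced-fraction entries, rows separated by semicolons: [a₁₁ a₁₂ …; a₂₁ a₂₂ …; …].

T1 = [1 0 0 0; 0 5/13 12/13 0; 0 -12/13 5/13 0; 0 0 0 1]
T2·T1 = [12/13 -25/169 -60/169 0; 5/13 60/169 144/169 0; 0 -12/13 5/13 0; 0 0 0 1]
T3·…·T1 = [-24/13 50/169 120/169 0; 5/26 30/169 72/169 0; 0 -12/13 5/13 0; 0 0 0 1]
T4·…·T1 = [-24/13 50/169 120/169 -5; 5/26 30/169 72/169 1; 0 -12/13 5/13 -5; 0 0 0 1]
T5·…·T1 = [-24/13 50/169 120/169 -8; 5/26 30/169 72/169 -2; 0 -12/13 5/13 -7; 0 0 0 1]

T = [-24/13 50/169 120/169 -8; 5/26 30/169 72/169 -2; 0 -12/13 5/13 -7; 0 0 0 1]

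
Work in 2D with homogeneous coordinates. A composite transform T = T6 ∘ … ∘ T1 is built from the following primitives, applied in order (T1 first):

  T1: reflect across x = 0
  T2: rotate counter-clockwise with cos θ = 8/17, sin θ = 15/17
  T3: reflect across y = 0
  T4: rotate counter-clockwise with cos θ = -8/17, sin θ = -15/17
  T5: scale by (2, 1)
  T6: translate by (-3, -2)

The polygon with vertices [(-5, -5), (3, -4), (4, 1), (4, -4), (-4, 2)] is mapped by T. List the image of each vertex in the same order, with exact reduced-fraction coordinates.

T1 reflect across x = 0: (-5, -5) → (5, -5); (3, -4) → (-3, -4); (4, 1) → (-4, 1); (4, -4) → (-4, -4); (-4, 2) → (4, 2)
T2 rotate counter-clockwise with cos θ = 8/17, sin θ = 15/17: (5, -5) → (115/17, 35/17); (-3, -4) → (36/17, -77/17); (-4, 1) → (-47/17, -52/17); (-4, -4) → (28/17, -92/17); (4, 2) → (2/17, 76/17)
T3 reflect across y = 0: (115/17, 35/17) → (115/17, -35/17); (36/17, -77/17) → (36/17, 77/17); (-47/17, -52/17) → (-47/17, 52/17); (28/17, -92/17) → (28/17, 92/17); (2/17, 76/17) → (2/17, -76/17)
T4 rotate counter-clockwise with cos θ = -8/17, sin θ = -15/17: (115/17, -35/17) → (-5, -5); (36/17, 77/17) → (3, -4); (-47/17, 52/17) → (4, 1); (28/17, 92/17) → (4, -4); (2/17, -76/17) → (-4, 2)
T5 scale by (2, 1): (-5, -5) → (-10, -5); (3, -4) → (6, -4); (4, 1) → (8, 1); (4, -4) → (8, -4); (-4, 2) → (-8, 2)
T6 translate by (-3, -2): (-10, -5) → (-13, -7); (6, -4) → (3, -6); (8, 1) → (5, -1); (8, -4) → (5, -6); (-8, 2) → (-11, 0)

image vertices: (-13, -7), (3, -6), (5, -1), (5, -6), (-11, 0)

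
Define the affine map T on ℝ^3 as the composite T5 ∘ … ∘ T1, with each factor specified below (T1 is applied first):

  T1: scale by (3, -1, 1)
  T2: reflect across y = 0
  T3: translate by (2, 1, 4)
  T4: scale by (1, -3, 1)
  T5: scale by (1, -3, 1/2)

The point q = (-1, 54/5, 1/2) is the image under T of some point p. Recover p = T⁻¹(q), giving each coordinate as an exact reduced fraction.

p = (-1, 1/5, -3)

T1 = [3 0 0 0; 0 -1 0 0; 0 0 1 0; 0 0 0 1]
T2·T1 = [3 0 0 0; 0 1 0 0; 0 0 1 0; 0 0 0 1]
T3·…·T1 = [3 0 0 2; 0 1 0 1; 0 0 1 4; 0 0 0 1]
T4·…·T1 = [3 0 0 2; 0 -3 0 -3; 0 0 1 4; 0 0 0 1]
T5·…·T1 = [3 0 0 2; 0 9 0 9; 0 0 1/2 2; 0 0 0 1]
det M = 27/2; M⁻¹ = [1/3 0 0 -2/3; 0 1/9 0 -1; 0 0 2 -4; 0 0 0 1]
M⁻¹ · (-1, 54/5, 1/2)ᵀ = (-1, 1/5, -3)ᵀ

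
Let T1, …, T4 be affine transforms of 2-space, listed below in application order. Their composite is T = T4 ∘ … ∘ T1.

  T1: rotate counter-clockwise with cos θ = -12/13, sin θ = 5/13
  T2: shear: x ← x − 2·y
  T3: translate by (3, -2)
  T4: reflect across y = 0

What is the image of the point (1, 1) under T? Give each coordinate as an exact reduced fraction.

T1 rotate counter-clockwise with cos θ = -12/13, sin θ = 5/13: (1, 1) → (-17/13, -7/13)
T2 shear: x ← x − 2·y: (-17/13, -7/13) → (-3/13, -7/13)
T3 translate by (3, -2): (-3/13, -7/13) → (36/13, -33/13)
T4 reflect across y = 0: (36/13, -33/13) → (36/13, 33/13)

T(p) = (36/13, 33/13)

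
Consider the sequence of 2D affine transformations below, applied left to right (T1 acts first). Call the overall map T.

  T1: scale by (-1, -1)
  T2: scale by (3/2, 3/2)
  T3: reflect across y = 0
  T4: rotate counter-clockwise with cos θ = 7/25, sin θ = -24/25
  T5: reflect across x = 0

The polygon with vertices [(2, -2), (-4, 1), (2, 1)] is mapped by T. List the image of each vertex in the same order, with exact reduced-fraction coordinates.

image vertices: (93/25, 51/25), (-78/25, -267/50), (-3/5, 33/10)

T1 scale by (-1, -1): (2, -2) → (-2, 2); (-4, 1) → (4, -1); (2, 1) → (-2, -1)
T2 scale by (3/2, 3/2): (-2, 2) → (-3, 3); (4, -1) → (6, -3/2); (-2, -1) → (-3, -3/2)
T3 reflect across y = 0: (-3, 3) → (-3, -3); (6, -3/2) → (6, 3/2); (-3, -3/2) → (-3, 3/2)
T4 rotate counter-clockwise with cos θ = 7/25, sin θ = -24/25: (-3, -3) → (-93/25, 51/25); (6, 3/2) → (78/25, -267/50); (-3, 3/2) → (3/5, 33/10)
T5 reflect across x = 0: (-93/25, 51/25) → (93/25, 51/25); (78/25, -267/50) → (-78/25, -267/50); (3/5, 33/10) → (-3/5, 33/10)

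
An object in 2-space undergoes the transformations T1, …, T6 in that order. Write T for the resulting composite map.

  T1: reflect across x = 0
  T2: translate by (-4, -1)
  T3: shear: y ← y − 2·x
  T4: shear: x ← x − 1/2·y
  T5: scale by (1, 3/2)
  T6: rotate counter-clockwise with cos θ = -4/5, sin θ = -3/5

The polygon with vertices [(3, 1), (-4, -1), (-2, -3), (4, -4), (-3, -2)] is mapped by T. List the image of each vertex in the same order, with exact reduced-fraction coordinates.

T1 reflect across x = 0: (3, 1) → (-3, 1); (-4, -1) → (4, -1); (-2, -3) → (2, -3); (4, -4) → (-4, -4); (-3, -2) → (3, -2)
T2 translate by (-4, -1): (-3, 1) → (-7, 0); (4, -1) → (0, -2); (2, -3) → (-2, -4); (-4, -4) → (-8, -5); (3, -2) → (-1, -3)
T3 shear: y ← y − 2·x: (-7, 0) → (-7, 14); (0, -2) → (0, -2); (-2, -4) → (-2, 0); (-8, -5) → (-8, 11); (-1, -3) → (-1, -1)
T4 shear: x ← x − 1/2·y: (-7, 14) → (-14, 14); (0, -2) → (1, -2); (-2, 0) → (-2, 0); (-8, 11) → (-27/2, 11); (-1, -1) → (-1/2, -1)
T5 scale by (1, 3/2): (-14, 14) → (-14, 21); (1, -2) → (1, -3); (-2, 0) → (-2, 0); (-27/2, 11) → (-27/2, 33/2); (-1/2, -1) → (-1/2, -3/2)
T6 rotate counter-clockwise with cos θ = -4/5, sin θ = -3/5: (-14, 21) → (119/5, -42/5); (1, -3) → (-13/5, 9/5); (-2, 0) → (8/5, 6/5); (-27/2, 33/2) → (207/10, -51/10); (-1/2, -3/2) → (-1/2, 3/2)

image vertices: (119/5, -42/5), (-13/5, 9/5), (8/5, 6/5), (207/10, -51/10), (-1/2, 3/2)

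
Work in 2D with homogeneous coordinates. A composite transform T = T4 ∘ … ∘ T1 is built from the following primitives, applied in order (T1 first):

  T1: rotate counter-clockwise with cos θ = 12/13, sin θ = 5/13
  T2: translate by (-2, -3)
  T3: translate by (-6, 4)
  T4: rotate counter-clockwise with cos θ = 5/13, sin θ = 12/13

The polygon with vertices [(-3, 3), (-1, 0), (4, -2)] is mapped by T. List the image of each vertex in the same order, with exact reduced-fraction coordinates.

T1 rotate counter-clockwise with cos θ = 12/13, sin θ = 5/13: (-3, 3) → (-51/13, 21/13); (-1, 0) → (-12/13, -5/13); (4, -2) → (58/13, -4/13)
T2 translate by (-2, -3): (-51/13, 21/13) → (-77/13, -18/13); (-12/13, -5/13) → (-38/13, -44/13); (58/13, -4/13) → (32/13, -43/13)
T3 translate by (-6, 4): (-77/13, -18/13) → (-155/13, 34/13); (-38/13, -44/13) → (-116/13, 8/13); (32/13, -43/13) → (-46/13, 9/13)
T4 rotate counter-clockwise with cos θ = 5/13, sin θ = 12/13: (-155/13, 34/13) → (-7, -10); (-116/13, 8/13) → (-4, -8); (-46/13, 9/13) → (-2, -3)

image vertices: (-7, -10), (-4, -8), (-2, -3)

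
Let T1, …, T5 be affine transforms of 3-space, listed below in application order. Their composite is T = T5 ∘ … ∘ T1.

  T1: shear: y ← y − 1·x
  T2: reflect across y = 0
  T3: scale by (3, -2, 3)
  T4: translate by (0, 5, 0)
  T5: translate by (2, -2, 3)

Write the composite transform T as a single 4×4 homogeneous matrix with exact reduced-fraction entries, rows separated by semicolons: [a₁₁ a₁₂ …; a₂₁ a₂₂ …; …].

T1 = [1 0 0 0; -1 1 0 0; 0 0 1 0; 0 0 0 1]
T2·T1 = [1 0 0 0; 1 -1 0 0; 0 0 1 0; 0 0 0 1]
T3·…·T1 = [3 0 0 0; -2 2 0 0; 0 0 3 0; 0 0 0 1]
T4·…·T1 = [3 0 0 0; -2 2 0 5; 0 0 3 0; 0 0 0 1]
T5·…·T1 = [3 0 0 2; -2 2 0 3; 0 0 3 3; 0 0 0 1]

T = [3 0 0 2; -2 2 0 3; 0 0 3 3; 0 0 0 1]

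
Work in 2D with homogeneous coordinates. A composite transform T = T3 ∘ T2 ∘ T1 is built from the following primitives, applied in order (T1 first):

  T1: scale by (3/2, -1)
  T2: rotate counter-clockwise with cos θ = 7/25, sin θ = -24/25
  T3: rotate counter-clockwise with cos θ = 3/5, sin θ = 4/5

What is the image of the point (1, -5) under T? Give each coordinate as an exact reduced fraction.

T(p) = (791/250, 519/125)

T1 scale by (3/2, -1): (1, -5) → (3/2, 5)
T2 rotate counter-clockwise with cos θ = 7/25, sin θ = -24/25: (3/2, 5) → (261/50, -1/25)
T3 rotate counter-clockwise with cos θ = 3/5, sin θ = 4/5: (261/50, -1/25) → (791/250, 519/125)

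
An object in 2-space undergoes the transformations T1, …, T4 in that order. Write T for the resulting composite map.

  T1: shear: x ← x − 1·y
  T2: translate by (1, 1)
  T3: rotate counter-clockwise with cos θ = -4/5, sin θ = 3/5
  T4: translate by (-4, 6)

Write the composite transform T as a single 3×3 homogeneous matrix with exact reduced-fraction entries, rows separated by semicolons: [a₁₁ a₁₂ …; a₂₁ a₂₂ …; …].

T = [-4/5 1/5 -27/5; 3/5 -7/5 29/5; 0 0 1]

T1 = [1 -1 0; 0 1 0; 0 0 1]
T2·T1 = [1 -1 1; 0 1 1; 0 0 1]
T3·…·T1 = [-4/5 1/5 -7/5; 3/5 -7/5 -1/5; 0 0 1]
T4·…·T1 = [-4/5 1/5 -27/5; 3/5 -7/5 29/5; 0 0 1]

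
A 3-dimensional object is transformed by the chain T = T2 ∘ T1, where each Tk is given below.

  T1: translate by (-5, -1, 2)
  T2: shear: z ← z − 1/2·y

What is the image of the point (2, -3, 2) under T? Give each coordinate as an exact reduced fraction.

T1 translate by (-5, -1, 2): (2, -3, 2) → (-3, -4, 4)
T2 shear: z ← z − 1/2·y: (-3, -4, 4) → (-3, -4, 6)

T(p) = (-3, -4, 6)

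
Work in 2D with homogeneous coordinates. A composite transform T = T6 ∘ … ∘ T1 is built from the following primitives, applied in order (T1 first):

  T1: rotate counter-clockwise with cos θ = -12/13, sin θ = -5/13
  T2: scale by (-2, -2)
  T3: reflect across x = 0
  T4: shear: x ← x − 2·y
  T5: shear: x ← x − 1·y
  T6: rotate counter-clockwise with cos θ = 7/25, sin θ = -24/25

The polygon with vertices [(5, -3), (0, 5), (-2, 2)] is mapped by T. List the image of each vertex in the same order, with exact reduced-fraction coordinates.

T1 rotate counter-clockwise with cos θ = -12/13, sin θ = -5/13: (5, -3) → (-75/13, 11/13); (0, 5) → (25/13, -60/13); (-2, 2) → (34/13, -14/13)
T2 scale by (-2, -2): (-75/13, 11/13) → (150/13, -22/13); (25/13, -60/13) → (-50/13, 120/13); (34/13, -14/13) → (-68/13, 28/13)
T3 reflect across x = 0: (150/13, -22/13) → (-150/13, -22/13); (-50/13, 120/13) → (50/13, 120/13); (-68/13, 28/13) → (68/13, 28/13)
T4 shear: x ← x − 2·y: (-150/13, -22/13) → (-106/13, -22/13); (50/13, 120/13) → (-190/13, 120/13); (68/13, 28/13) → (12/13, 28/13)
T5 shear: x ← x − 1·y: (-106/13, -22/13) → (-84/13, -22/13); (-190/13, 120/13) → (-310/13, 120/13); (12/13, 28/13) → (-16/13, 28/13)
T6 rotate counter-clockwise with cos θ = 7/25, sin θ = -24/25: (-84/13, -22/13) → (-1116/325, 1862/325); (-310/13, 120/13) → (142/65, 1656/65); (-16/13, 28/13) → (112/65, 116/65)

image vertices: (-1116/325, 1862/325), (142/65, 1656/65), (112/65, 116/65)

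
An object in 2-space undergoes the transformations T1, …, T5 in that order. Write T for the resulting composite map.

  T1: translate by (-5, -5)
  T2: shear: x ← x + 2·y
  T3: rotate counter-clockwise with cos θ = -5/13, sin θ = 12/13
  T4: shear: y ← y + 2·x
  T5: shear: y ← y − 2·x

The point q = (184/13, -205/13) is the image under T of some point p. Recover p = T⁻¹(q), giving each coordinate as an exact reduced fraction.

T1 = [1 0 -5; 0 1 -5; 0 0 1]
T2·T1 = [1 2 -15; 0 1 -5; 0 0 1]
T3·…·T1 = [-5/13 -22/13 135/13; 12/13 19/13 -155/13; 0 0 1]
T4·…·T1 = [-5/13 -22/13 135/13; 2/13 -25/13 115/13; 0 0 1]
T5·…·T1 = [-5/13 -22/13 135/13; 12/13 19/13 -155/13; 0 0 1]
det M = 1; M⁻¹ = [19/13 22/13 5; -12/13 -5/13 5; 0 0 1]
M⁻¹ · (184/13, -205/13)ᵀ = (-1, -2)ᵀ

p = (-1, -2)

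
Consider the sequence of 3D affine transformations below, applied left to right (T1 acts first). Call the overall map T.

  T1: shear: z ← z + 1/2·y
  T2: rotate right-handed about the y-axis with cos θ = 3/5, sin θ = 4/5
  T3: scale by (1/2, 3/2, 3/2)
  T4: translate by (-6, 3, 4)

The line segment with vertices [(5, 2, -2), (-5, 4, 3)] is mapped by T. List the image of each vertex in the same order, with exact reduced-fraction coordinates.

T1 shear: z ← z + 1/2·y: (5, 2, -2) → (5, 2, -1); (-5, 4, 3) → (-5, 4, 5)
T2 rotate right-handed about the y-axis with cos θ = 3/5, sin θ = 4/5: (5, 2, -1) → (11/5, 2, -23/5); (-5, 4, 5) → (1, 4, 7)
T3 scale by (1/2, 3/2, 3/2): (11/5, 2, -23/5) → (11/10, 3, -69/10); (1, 4, 7) → (1/2, 6, 21/2)
T4 translate by (-6, 3, 4): (11/10, 3, -69/10) → (-49/10, 6, -29/10); (1/2, 6, 21/2) → (-11/2, 9, 29/2)

image vertices: (-49/10, 6, -29/10), (-11/2, 9, 29/2)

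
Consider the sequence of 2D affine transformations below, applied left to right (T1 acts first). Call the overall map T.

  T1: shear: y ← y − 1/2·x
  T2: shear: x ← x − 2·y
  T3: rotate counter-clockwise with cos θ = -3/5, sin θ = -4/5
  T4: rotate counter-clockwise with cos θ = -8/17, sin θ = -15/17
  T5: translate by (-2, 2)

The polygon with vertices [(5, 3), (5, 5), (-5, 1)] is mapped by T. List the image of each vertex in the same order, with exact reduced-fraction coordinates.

image vertices: (-141/34, 92/17), (-145/34, 16/17), (-3/34, -176/17)

T1 shear: y ← y − 1/2·x: (5, 3) → (5, 1/2); (5, 5) → (5, 5/2); (-5, 1) → (-5, 7/2)
T2 shear: x ← x − 2·y: (5, 1/2) → (4, 1/2); (5, 5/2) → (0, 5/2); (-5, 7/2) → (-12, 7/2)
T3 rotate counter-clockwise with cos θ = -3/5, sin θ = -4/5: (4, 1/2) → (-2, -7/2); (0, 5/2) → (2, -3/2); (-12, 7/2) → (10, 15/2)
T4 rotate counter-clockwise with cos θ = -8/17, sin θ = -15/17: (-2, -7/2) → (-73/34, 58/17); (2, -3/2) → (-77/34, -18/17); (10, 15/2) → (65/34, -210/17)
T5 translate by (-2, 2): (-73/34, 58/17) → (-141/34, 92/17); (-77/34, -18/17) → (-145/34, 16/17); (65/34, -210/17) → (-3/34, -176/17)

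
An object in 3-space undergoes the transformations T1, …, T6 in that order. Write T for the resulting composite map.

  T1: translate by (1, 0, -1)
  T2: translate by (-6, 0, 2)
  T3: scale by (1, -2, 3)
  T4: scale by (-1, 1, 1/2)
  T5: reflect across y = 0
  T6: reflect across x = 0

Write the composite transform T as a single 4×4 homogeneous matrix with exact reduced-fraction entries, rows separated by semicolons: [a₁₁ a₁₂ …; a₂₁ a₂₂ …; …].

T1 = [1 0 0 1; 0 1 0 0; 0 0 1 -1; 0 0 0 1]
T2·T1 = [1 0 0 -5; 0 1 0 0; 0 0 1 1; 0 0 0 1]
T3·…·T1 = [1 0 0 -5; 0 -2 0 0; 0 0 3 3; 0 0 0 1]
T4·…·T1 = [-1 0 0 5; 0 -2 0 0; 0 0 3/2 3/2; 0 0 0 1]
T5·…·T1 = [-1 0 0 5; 0 2 0 0; 0 0 3/2 3/2; 0 0 0 1]
T6·…·T1 = [1 0 0 -5; 0 2 0 0; 0 0 3/2 3/2; 0 0 0 1]

T = [1 0 0 -5; 0 2 0 0; 0 0 3/2 3/2; 0 0 0 1]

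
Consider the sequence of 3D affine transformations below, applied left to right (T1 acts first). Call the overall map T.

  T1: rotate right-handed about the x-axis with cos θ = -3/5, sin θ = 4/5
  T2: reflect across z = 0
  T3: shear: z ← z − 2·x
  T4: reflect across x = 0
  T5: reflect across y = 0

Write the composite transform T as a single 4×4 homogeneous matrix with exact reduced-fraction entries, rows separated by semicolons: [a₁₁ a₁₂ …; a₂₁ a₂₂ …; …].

T = [-1 0 0 0; 0 3/5 4/5 0; -2 -4/5 3/5 0; 0 0 0 1]

T1 = [1 0 0 0; 0 -3/5 -4/5 0; 0 4/5 -3/5 0; 0 0 0 1]
T2·T1 = [1 0 0 0; 0 -3/5 -4/5 0; 0 -4/5 3/5 0; 0 0 0 1]
T3·…·T1 = [1 0 0 0; 0 -3/5 -4/5 0; -2 -4/5 3/5 0; 0 0 0 1]
T4·…·T1 = [-1 0 0 0; 0 -3/5 -4/5 0; -2 -4/5 3/5 0; 0 0 0 1]
T5·…·T1 = [-1 0 0 0; 0 3/5 4/5 0; -2 -4/5 3/5 0; 0 0 0 1]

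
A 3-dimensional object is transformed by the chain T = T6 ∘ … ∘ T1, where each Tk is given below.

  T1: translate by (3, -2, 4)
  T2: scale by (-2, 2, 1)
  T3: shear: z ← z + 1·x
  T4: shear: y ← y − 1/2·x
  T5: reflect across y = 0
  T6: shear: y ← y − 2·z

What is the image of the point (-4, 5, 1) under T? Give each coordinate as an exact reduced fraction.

T1 translate by (3, -2, 4): (-4, 5, 1) → (-1, 3, 5)
T2 scale by (-2, 2, 1): (-1, 3, 5) → (2, 6, 5)
T3 shear: z ← z + 1·x: (2, 6, 5) → (2, 6, 7)
T4 shear: y ← y − 1/2·x: (2, 6, 7) → (2, 5, 7)
T5 reflect across y = 0: (2, 5, 7) → (2, -5, 7)
T6 shear: y ← y − 2·z: (2, -5, 7) → (2, -19, 7)

T(p) = (2, -19, 7)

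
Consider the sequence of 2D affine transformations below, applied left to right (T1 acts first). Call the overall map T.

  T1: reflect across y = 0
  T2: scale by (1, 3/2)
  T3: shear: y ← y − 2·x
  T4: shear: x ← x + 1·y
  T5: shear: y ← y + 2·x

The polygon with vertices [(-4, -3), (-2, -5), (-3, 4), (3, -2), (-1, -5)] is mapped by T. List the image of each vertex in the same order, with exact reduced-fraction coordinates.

image vertices: (17/2, 59/2), (19/2, 61/2), (-3, -6), (0, -3), (17/2, 53/2)

T1 reflect across y = 0: (-4, -3) → (-4, 3); (-2, -5) → (-2, 5); (-3, 4) → (-3, -4); (3, -2) → (3, 2); (-1, -5) → (-1, 5)
T2 scale by (1, 3/2): (-4, 3) → (-4, 9/2); (-2, 5) → (-2, 15/2); (-3, -4) → (-3, -6); (3, 2) → (3, 3); (-1, 5) → (-1, 15/2)
T3 shear: y ← y − 2·x: (-4, 9/2) → (-4, 25/2); (-2, 15/2) → (-2, 23/2); (-3, -6) → (-3, 0); (3, 3) → (3, -3); (-1, 15/2) → (-1, 19/2)
T4 shear: x ← x + 1·y: (-4, 25/2) → (17/2, 25/2); (-2, 23/2) → (19/2, 23/2); (-3, 0) → (-3, 0); (3, -3) → (0, -3); (-1, 19/2) → (17/2, 19/2)
T5 shear: y ← y + 2·x: (17/2, 25/2) → (17/2, 59/2); (19/2, 23/2) → (19/2, 61/2); (-3, 0) → (-3, -6); (0, -3) → (0, -3); (17/2, 19/2) → (17/2, 53/2)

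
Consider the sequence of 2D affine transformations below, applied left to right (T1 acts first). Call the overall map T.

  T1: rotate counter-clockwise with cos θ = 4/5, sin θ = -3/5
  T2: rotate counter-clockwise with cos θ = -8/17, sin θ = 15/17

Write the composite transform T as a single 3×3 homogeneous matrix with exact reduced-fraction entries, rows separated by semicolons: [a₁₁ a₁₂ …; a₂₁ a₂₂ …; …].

T1 = [4/5 3/5 0; -3/5 4/5 0; 0 0 1]
T2·T1 = [13/85 -84/85 0; 84/85 13/85 0; 0 0 1]

T = [13/85 -84/85 0; 84/85 13/85 0; 0 0 1]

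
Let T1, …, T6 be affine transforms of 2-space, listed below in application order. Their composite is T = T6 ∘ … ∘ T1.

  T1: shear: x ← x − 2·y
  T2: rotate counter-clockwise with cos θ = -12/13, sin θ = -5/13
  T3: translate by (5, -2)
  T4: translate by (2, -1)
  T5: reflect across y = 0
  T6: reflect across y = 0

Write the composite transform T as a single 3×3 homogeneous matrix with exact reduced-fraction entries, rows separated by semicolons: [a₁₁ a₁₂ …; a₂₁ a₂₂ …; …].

T1 = [1 -2 0; 0 1 0; 0 0 1]
T2·T1 = [-12/13 29/13 0; -5/13 -2/13 0; 0 0 1]
T3·…·T1 = [-12/13 29/13 5; -5/13 -2/13 -2; 0 0 1]
T4·…·T1 = [-12/13 29/13 7; -5/13 -2/13 -3; 0 0 1]
T5·…·T1 = [-12/13 29/13 7; 5/13 2/13 3; 0 0 1]
T6·…·T1 = [-12/13 29/13 7; -5/13 -2/13 -3; 0 0 1]

T = [-12/13 29/13 7; -5/13 -2/13 -3; 0 0 1]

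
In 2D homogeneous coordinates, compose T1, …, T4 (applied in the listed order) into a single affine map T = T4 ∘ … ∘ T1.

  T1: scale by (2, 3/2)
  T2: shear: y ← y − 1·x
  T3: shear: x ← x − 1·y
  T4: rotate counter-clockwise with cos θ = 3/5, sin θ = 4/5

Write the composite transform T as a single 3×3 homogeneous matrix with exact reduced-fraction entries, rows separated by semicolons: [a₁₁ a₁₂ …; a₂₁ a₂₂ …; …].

T1 = [2 0 0; 0 3/2 0; 0 0 1]
T2·T1 = [2 0 0; -2 3/2 0; 0 0 1]
T3·…·T1 = [4 -3/2 0; -2 3/2 0; 0 0 1]
T4·…·T1 = [4 -21/10 0; 2 -3/10 0; 0 0 1]

T = [4 -21/10 0; 2 -3/10 0; 0 0 1]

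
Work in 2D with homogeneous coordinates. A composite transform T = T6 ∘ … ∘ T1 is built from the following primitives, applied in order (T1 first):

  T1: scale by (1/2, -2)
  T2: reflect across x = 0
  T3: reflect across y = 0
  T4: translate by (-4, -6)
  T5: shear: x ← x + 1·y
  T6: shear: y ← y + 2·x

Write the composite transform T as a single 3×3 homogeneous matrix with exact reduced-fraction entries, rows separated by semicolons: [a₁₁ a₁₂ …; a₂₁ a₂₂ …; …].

T1 = [1/2 0 0; 0 -2 0; 0 0 1]
T2·T1 = [-1/2 0 0; 0 -2 0; 0 0 1]
T3·…·T1 = [-1/2 0 0; 0 2 0; 0 0 1]
T4·…·T1 = [-1/2 0 -4; 0 2 -6; 0 0 1]
T5·…·T1 = [-1/2 2 -10; 0 2 -6; 0 0 1]
T6·…·T1 = [-1/2 2 -10; -1 6 -26; 0 0 1]

T = [-1/2 2 -10; -1 6 -26; 0 0 1]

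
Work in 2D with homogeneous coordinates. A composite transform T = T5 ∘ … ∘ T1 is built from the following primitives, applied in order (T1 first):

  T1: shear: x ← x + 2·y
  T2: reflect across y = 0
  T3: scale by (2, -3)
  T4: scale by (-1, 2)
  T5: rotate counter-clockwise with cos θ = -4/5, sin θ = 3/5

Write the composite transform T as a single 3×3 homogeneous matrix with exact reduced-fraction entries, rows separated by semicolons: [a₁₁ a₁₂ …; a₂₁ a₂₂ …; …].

T = [8/5 -2/5 0; -6/5 -36/5 0; 0 0 1]

T1 = [1 2 0; 0 1 0; 0 0 1]
T2·T1 = [1 2 0; 0 -1 0; 0 0 1]
T3·…·T1 = [2 4 0; 0 3 0; 0 0 1]
T4·…·T1 = [-2 -4 0; 0 6 0; 0 0 1]
T5·…·T1 = [8/5 -2/5 0; -6/5 -36/5 0; 0 0 1]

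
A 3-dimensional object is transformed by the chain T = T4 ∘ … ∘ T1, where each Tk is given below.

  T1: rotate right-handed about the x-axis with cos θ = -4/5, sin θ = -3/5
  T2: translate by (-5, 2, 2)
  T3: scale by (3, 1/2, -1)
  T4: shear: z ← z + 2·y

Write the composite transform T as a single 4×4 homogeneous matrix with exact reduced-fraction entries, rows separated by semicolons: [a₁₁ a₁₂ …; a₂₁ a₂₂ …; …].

T = [3 0 0 -15; 0 -2/5 3/10 1; 0 -1/5 7/5 0; 0 0 0 1]

T1 = [1 0 0 0; 0 -4/5 3/5 0; 0 -3/5 -4/5 0; 0 0 0 1]
T2·T1 = [1 0 0 -5; 0 -4/5 3/5 2; 0 -3/5 -4/5 2; 0 0 0 1]
T3·…·T1 = [3 0 0 -15; 0 -2/5 3/10 1; 0 3/5 4/5 -2; 0 0 0 1]
T4·…·T1 = [3 0 0 -15; 0 -2/5 3/10 1; 0 -1/5 7/5 0; 0 0 0 1]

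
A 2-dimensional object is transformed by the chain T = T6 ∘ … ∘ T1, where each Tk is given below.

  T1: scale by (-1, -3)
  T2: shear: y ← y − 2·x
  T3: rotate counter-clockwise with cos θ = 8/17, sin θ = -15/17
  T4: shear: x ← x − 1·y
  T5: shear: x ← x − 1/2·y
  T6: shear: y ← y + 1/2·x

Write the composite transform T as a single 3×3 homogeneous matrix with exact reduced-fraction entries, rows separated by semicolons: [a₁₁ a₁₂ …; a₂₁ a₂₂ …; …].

T = [-49/34 -9/17 0; 75/68 -57/34 0; 0 0 1]

T1 = [-1 0 0; 0 -3 0; 0 0 1]
T2·T1 = [-1 0 0; 2 -3 0; 0 0 1]
T3·…·T1 = [22/17 -45/17 0; 31/17 -24/17 0; 0 0 1]
T4·…·T1 = [-9/17 -21/17 0; 31/17 -24/17 0; 0 0 1]
T5·…·T1 = [-49/34 -9/17 0; 31/17 -24/17 0; 0 0 1]
T6·…·T1 = [-49/34 -9/17 0; 75/68 -57/34 0; 0 0 1]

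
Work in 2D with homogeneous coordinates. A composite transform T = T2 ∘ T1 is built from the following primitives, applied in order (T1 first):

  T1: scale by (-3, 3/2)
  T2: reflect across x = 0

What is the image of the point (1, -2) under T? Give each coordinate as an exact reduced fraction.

T(p) = (3, -3)

T1 scale by (-3, 3/2): (1, -2) → (-3, -3)
T2 reflect across x = 0: (-3, -3) → (3, -3)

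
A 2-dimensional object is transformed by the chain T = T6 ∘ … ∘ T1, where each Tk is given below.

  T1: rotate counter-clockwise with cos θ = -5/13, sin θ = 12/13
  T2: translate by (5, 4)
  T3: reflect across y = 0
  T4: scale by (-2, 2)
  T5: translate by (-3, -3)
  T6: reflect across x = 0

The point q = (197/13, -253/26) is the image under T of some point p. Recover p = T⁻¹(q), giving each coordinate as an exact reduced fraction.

p = (-1, -3/4)

T1 = [-5/13 -12/13 0; 12/13 -5/13 0; 0 0 1]
T2·T1 = [-5/13 -12/13 5; 12/13 -5/13 4; 0 0 1]
T3·…·T1 = [-5/13 -12/13 5; -12/13 5/13 -4; 0 0 1]
T4·…·T1 = [10/13 24/13 -10; -24/13 10/13 -8; 0 0 1]
T5·…·T1 = [10/13 24/13 -13; -24/13 10/13 -11; 0 0 1]
T6·…·T1 = [-10/13 -24/13 13; -24/13 10/13 -11; 0 0 1]
det M = -4; M⁻¹ = [-5/26 -6/13 -67/26; -6/13 5/26 211/26; 0 0 1]
M⁻¹ · (197/13, -253/26)ᵀ = (-1, -3/4)ᵀ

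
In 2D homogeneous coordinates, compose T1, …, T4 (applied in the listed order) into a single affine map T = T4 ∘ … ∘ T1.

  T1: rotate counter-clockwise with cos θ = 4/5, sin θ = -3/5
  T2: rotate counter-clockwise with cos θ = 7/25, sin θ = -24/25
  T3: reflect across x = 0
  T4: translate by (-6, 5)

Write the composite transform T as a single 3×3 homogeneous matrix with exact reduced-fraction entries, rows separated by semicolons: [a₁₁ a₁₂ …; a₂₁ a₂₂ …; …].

T = [44/125 -117/125 -6; -117/125 -44/125 5; 0 0 1]

T1 = [4/5 3/5 0; -3/5 4/5 0; 0 0 1]
T2·T1 = [-44/125 117/125 0; -117/125 -44/125 0; 0 0 1]
T3·…·T1 = [44/125 -117/125 0; -117/125 -44/125 0; 0 0 1]
T4·…·T1 = [44/125 -117/125 -6; -117/125 -44/125 5; 0 0 1]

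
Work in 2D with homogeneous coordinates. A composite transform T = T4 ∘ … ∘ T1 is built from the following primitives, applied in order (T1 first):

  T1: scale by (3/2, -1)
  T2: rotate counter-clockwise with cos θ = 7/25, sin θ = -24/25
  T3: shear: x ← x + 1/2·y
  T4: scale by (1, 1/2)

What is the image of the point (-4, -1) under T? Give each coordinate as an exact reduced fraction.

T(p) = (23/10, 151/50)

T1 scale by (3/2, -1): (-4, -1) → (-6, 1)
T2 rotate counter-clockwise with cos θ = 7/25, sin θ = -24/25: (-6, 1) → (-18/25, 151/25)
T3 shear: x ← x + 1/2·y: (-18/25, 151/25) → (23/10, 151/25)
T4 scale by (1, 1/2): (23/10, 151/25) → (23/10, 151/50)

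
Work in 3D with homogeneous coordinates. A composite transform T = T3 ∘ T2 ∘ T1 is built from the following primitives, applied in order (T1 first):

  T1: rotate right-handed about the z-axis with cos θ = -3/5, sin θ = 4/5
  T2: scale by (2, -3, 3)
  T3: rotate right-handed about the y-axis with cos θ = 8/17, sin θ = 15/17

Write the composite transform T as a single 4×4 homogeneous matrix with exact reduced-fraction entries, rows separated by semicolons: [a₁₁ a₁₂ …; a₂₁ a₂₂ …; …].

T1 = [-3/5 -4/5 0 0; 4/5 -3/5 0 0; 0 0 1 0; 0 0 0 1]
T2·T1 = [-6/5 -8/5 0 0; -12/5 9/5 0 0; 0 0 3 0; 0 0 0 1]
T3·…·T1 = [-48/85 -64/85 45/17 0; -12/5 9/5 0 0; 18/17 24/17 24/17 0; 0 0 0 1]

T = [-48/85 -64/85 45/17 0; -12/5 9/5 0 0; 18/17 24/17 24/17 0; 0 0 0 1]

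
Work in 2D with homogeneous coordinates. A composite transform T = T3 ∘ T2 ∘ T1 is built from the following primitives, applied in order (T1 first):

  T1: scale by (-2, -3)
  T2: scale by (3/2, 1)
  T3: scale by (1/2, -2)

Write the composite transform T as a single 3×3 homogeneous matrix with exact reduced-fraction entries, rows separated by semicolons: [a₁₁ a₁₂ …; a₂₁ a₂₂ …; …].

T1 = [-2 0 0; 0 -3 0; 0 0 1]
T2·T1 = [-3 0 0; 0 -3 0; 0 0 1]
T3·…·T1 = [-3/2 0 0; 0 6 0; 0 0 1]

T = [-3/2 0 0; 0 6 0; 0 0 1]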